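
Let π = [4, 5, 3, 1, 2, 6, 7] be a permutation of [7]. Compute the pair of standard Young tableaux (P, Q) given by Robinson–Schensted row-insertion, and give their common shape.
P = [1, 2, 6, 7] / [3, 5] / [4];  Q = [1, 2, 6, 7] / [3, 5] / [4];  common shape = (4, 2, 1)

Row-insert the values π_1, π_2, … into P one at a time, bumping the leftmost entry strictly greater than the inserted value down to the next row. The recording tableau Q records, in position (i, j), the step at which that cell was added to P.
  Insert 4 (step 1): P = [4];  Q = [1]
  Insert 5 (step 2): P = [4, 5];  Q = [1, 2]
  Insert 3 (step 3): P = [3, 5] / [4];  Q = [1, 2] / [3]
  Insert 1 (step 4): P = [1, 5] / [3] / [4];  Q = [1, 2] / [3] / [4]
  Insert 2 (step 5): P = [1, 2] / [3, 5] / [4];  Q = [1, 2] / [3, 5] / [4]
  Insert 6 (step 6): P = [1, 2, 6] / [3, 5] / [4];  Q = [1, 2, 6] / [3, 5] / [4]
  Insert 7 (step 7): P = [1, 2, 6, 7] / [3, 5] / [4];  Q = [1, 2, 6, 7] / [3, 5] / [4]
Final shape: (4, 2, 1).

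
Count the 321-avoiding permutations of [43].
C_43 = 150853479205085351660700

These 321-avoiding permutations are counted by the Catalan number C_n = (1/(n + 1)) · C(2n, n). For n = 43: C_43 = (1/44) · C(86, 43) = 6637553085023755473070800/44 = 150853479205085351660700.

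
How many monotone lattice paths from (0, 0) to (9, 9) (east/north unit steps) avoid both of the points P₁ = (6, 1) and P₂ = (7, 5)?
Number of paths = 36110

Inclusion–exclusion. Total paths: C(18, 9) = 48620. Through P₁: C(7, 6)·C(11, 3) = 1155. Through P₂: C(12, 7)·C(6, 2) = 11880. Since P₁ is strictly southwest of P₂, a monotone path through both must visit P₁ then P₂; paths through both = C(7, 6)·C(5, 1)·C(6, 2) = 525. Avoid both = 48620 − 1155 − 11880 + 525 = 36110.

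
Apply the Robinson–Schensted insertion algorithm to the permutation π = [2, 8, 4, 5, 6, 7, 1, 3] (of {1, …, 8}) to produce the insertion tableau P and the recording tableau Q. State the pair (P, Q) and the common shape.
P = [1, 3, 5, 6, 7] / [2, 4] / [8];  Q = [1, 2, 4, 5, 6] / [3, 8] / [7];  common shape = (5, 2, 1)

Row-insert the values π_1, π_2, … into P one at a time, bumping the leftmost entry strictly greater than the inserted value down to the next row. The recording tableau Q records, in position (i, j), the step at which that cell was added to P.
  Insert 2 (step 1): P = [2];  Q = [1]
  Insert 8 (step 2): P = [2, 8];  Q = [1, 2]
  Insert 4 (step 3): P = [2, 4] / [8];  Q = [1, 2] / [3]
  Insert 5 (step 4): P = [2, 4, 5] / [8];  Q = [1, 2, 4] / [3]
  Insert 6 (step 5): P = [2, 4, 5, 6] / [8];  Q = [1, 2, 4, 5] / [3]
  Insert 7 (step 6): P = [2, 4, 5, 6, 7] / [8];  Q = [1, 2, 4, 5, 6] / [3]
  Insert 1 (step 7): P = [1, 4, 5, 6, 7] / [2] / [8];  Q = [1, 2, 4, 5, 6] / [3] / [7]
  Insert 3 (step 8): P = [1, 3, 5, 6, 7] / [2, 4] / [8];  Q = [1, 2, 4, 5, 6] / [3, 8] / [7]
Final shape: (5, 2, 1).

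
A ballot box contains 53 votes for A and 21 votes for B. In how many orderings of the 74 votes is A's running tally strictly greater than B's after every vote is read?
Strict-lead orderings = 654938537768140032

Total orderings of the 74 votes with 53 for A: C(74, 53) = 1514545368588823824. By the Bertrand ballot formula (Cycle Lemma / reflection principle), the number of orderings in which A is strictly ahead of B throughout is (p − q)/(p + q) · C(p + q, p) = (53 − 21)/(53 + 21) · 1514545368588823824 = 654938537768140032.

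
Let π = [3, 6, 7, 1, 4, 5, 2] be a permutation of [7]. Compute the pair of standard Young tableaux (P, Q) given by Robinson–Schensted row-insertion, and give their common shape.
P = [1, 2, 5] / [3, 4, 7] / [6];  Q = [1, 2, 3] / [4, 5, 6] / [7];  common shape = (3, 3, 1)

Row-insert the values π_1, π_2, … into P one at a time, bumping the leftmost entry strictly greater than the inserted value down to the next row. The recording tableau Q records, in position (i, j), the step at which that cell was added to P.
  Insert 3 (step 1): P = [3];  Q = [1]
  Insert 6 (step 2): P = [3, 6];  Q = [1, 2]
  Insert 7 (step 3): P = [3, 6, 7];  Q = [1, 2, 3]
  Insert 1 (step 4): P = [1, 6, 7] / [3];  Q = [1, 2, 3] / [4]
  Insert 4 (step 5): P = [1, 4, 7] / [3, 6];  Q = [1, 2, 3] / [4, 5]
  Insert 5 (step 6): P = [1, 4, 5] / [3, 6, 7];  Q = [1, 2, 3] / [4, 5, 6]
  Insert 2 (step 7): P = [1, 2, 5] / [3, 4, 7] / [6];  Q = [1, 2, 3] / [4, 5, 6] / [7]
Final shape: (3, 3, 1).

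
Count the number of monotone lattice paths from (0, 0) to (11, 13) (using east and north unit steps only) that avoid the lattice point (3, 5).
Number of paths = 1775424

Total paths from (0, 0) to (11, 13): C(24, 11) = 2496144. Paths through (3, 5): (paths (0, 0) → (3, 5)) × (paths (3, 5) → (11, 13)) = C(8, 3) · C(16, 8) = 56 · 12870 = 720720. Avoidance count = 2496144 − 720720 = 1775424.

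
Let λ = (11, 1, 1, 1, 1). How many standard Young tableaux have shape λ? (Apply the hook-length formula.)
# SYT of shape (11, 1, 1, 1, 1) = 1001

Hook-length formula: f^λ = n! / Π hook(c), product over all cells c of the Young diagram. For λ = (11, 1, 1, 1, 1), n = 15 boxes. Hook lengths by row (left-to-right, top-to-bottom): [15, 10, 9, 8, 7, 6, 5, 4, 3, 2, 1]; [4]; [3]; [2]; [1]. Product of hooks = 1306368000. So f^λ = 15! / 1306368000 = 1307674368000 / 1306368000 = 1001.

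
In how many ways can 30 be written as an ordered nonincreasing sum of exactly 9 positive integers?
p(30, 9 parts) = 598

Partitions of n into exactly k parts are in bijection with partitions of n − k into at most k parts (subtract 1 from each part). So p(30, exactly 9) = p(21, parts ≤ 9). Computing via the recurrence p(m, j) = p(m, j−1) + p(m−j, j) gives 598.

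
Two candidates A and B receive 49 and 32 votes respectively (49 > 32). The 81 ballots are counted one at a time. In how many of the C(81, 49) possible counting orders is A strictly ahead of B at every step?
Strict-lead orderings = 7601512756667727261650

Total orderings of the 81 votes with 49 for A: C(81, 49) = 36218972546475641658450. By the Bertrand ballot formula (Cycle Lemma / reflection principle), the number of orderings in which A is strictly ahead of B throughout is (p − q)/(p + q) · C(p + q, p) = (49 − 32)/(49 + 32) · 36218972546475641658450 = 7601512756667727261650.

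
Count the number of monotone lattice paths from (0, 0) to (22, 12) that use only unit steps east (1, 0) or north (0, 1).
Number of paths = 548354040

A monotone lattice path from (0, 0) to (22, 12) consists of 22 east steps and 12 north steps in some order, so it is determined by which 22 of the 34 steps are east. The count is C(34, 22) = 548354040.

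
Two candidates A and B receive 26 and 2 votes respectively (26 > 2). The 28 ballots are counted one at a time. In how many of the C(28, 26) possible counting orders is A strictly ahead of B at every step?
Strict-lead orderings = 324

Total orderings of the 28 votes with 26 for A: C(28, 26) = 378. By the Bertrand ballot formula (Cycle Lemma / reflection principle), the number of orderings in which A is strictly ahead of B throughout is (p − q)/(p + q) · C(p + q, p) = (26 − 2)/(26 + 2) · 378 = 324.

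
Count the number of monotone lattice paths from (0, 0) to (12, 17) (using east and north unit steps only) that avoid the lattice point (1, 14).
Number of paths = 51890475

Total paths from (0, 0) to (12, 17): C(29, 12) = 51895935. Paths through (1, 14): (paths (0, 0) → (1, 14)) × (paths (1, 14) → (12, 17)) = C(15, 1) · C(14, 11) = 15 · 364 = 5460. Avoidance count = 51895935 − 5460 = 51890475.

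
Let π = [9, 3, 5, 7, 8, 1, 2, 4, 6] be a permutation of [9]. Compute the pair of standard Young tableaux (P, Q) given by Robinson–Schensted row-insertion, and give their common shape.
P = [1, 2, 4, 6] / [3, 5, 7, 8] / [9];  Q = [1, 3, 4, 5] / [2, 7, 8, 9] / [6];  common shape = (4, 4, 1)

Row-insert the values π_1, π_2, … into P one at a time, bumping the leftmost entry strictly greater than the inserted value down to the next row. The recording tableau Q records, in position (i, j), the step at which that cell was added to P.
  Insert 9 (step 1): P = [9];  Q = [1]
  Insert 3 (step 2): P = [3] / [9];  Q = [1] / [2]
  Insert 5 (step 3): P = [3, 5] / [9];  Q = [1, 3] / [2]
  Insert 7 (step 4): P = [3, 5, 7] / [9];  Q = [1, 3, 4] / [2]
  Insert 8 (step 5): P = [3, 5, 7, 8] / [9];  Q = [1, 3, 4, 5] / [2]
  Insert 1 (step 6): P = [1, 5, 7, 8] / [3] / [9];  Q = [1, 3, 4, 5] / [2] / [6]
  Insert 2 (step 7): P = [1, 2, 7, 8] / [3, 5] / [9];  Q = [1, 3, 4, 5] / [2, 7] / [6]
  Insert 4 (step 8): P = [1, 2, 4, 8] / [3, 5, 7] / [9];  Q = [1, 3, 4, 5] / [2, 7, 8] / [6]
  Insert 6 (step 9): P = [1, 2, 4, 6] / [3, 5, 7, 8] / [9];  Q = [1, 3, 4, 5] / [2, 7, 8, 9] / [6]
Final shape: (4, 4, 1).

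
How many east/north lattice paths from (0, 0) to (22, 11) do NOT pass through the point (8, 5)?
Number of paths = 143652600

Total paths from (0, 0) to (22, 11): C(33, 22) = 193536720. Paths through (8, 5): (paths (0, 0) → (8, 5)) × (paths (8, 5) → (22, 11)) = C(13, 8) · C(20, 14) = 1287 · 38760 = 49884120. Avoidance count = 193536720 − 49884120 = 143652600.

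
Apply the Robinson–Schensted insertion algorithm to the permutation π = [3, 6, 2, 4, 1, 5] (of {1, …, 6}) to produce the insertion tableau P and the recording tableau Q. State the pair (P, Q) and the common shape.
P = [1, 4, 5] / [2, 6] / [3];  Q = [1, 2, 6] / [3, 4] / [5];  common shape = (3, 2, 1)

Row-insert the values π_1, π_2, … into P one at a time, bumping the leftmost entry strictly greater than the inserted value down to the next row. The recording tableau Q records, in position (i, j), the step at which that cell was added to P.
  Insert 3 (step 1): P = [3];  Q = [1]
  Insert 6 (step 2): P = [3, 6];  Q = [1, 2]
  Insert 2 (step 3): P = [2, 6] / [3];  Q = [1, 2] / [3]
  Insert 4 (step 4): P = [2, 4] / [3, 6];  Q = [1, 2] / [3, 4]
  Insert 1 (step 5): P = [1, 4] / [2, 6] / [3];  Q = [1, 2] / [3, 4] / [5]
  Insert 5 (step 6): P = [1, 4, 5] / [2, 6] / [3];  Q = [1, 2, 6] / [3, 4] / [5]
Final shape: (3, 2, 1).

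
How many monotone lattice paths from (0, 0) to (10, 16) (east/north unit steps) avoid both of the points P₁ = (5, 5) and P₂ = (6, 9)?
Number of paths = 2975149

Inclusion–exclusion. Total paths: C(26, 10) = 5311735. Through P₁: C(10, 5)·C(16, 5) = 1100736. Through P₂: C(15, 6)·C(11, 4) = 1651650. Since P₁ is strictly southwest of P₂, a monotone path through both must visit P₁ then P₂; paths through both = C(10, 5)·C(5, 1)·C(11, 4) = 415800. Avoid both = 5311735 − 1100736 − 1651650 + 415800 = 2975149.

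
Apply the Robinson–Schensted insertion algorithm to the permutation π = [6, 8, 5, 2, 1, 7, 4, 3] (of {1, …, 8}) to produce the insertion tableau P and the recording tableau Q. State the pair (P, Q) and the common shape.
P = [1, 3] / [2, 4] / [5, 7] / [6, 8];  Q = [1, 2] / [3, 6] / [4, 7] / [5, 8];  common shape = (2, 2, 2, 2)

Row-insert the values π_1, π_2, … into P one at a time, bumping the leftmost entry strictly greater than the inserted value down to the next row. The recording tableau Q records, in position (i, j), the step at which that cell was added to P.
  Insert 6 (step 1): P = [6];  Q = [1]
  Insert 8 (step 2): P = [6, 8];  Q = [1, 2]
  Insert 5 (step 3): P = [5, 8] / [6];  Q = [1, 2] / [3]
  Insert 2 (step 4): P = [2, 8] / [5] / [6];  Q = [1, 2] / [3] / [4]
  Insert 1 (step 5): P = [1, 8] / [2] / [5] / [6];  Q = [1, 2] / [3] / [4] / [5]
  Insert 7 (step 6): P = [1, 7] / [2, 8] / [5] / [6];  Q = [1, 2] / [3, 6] / [4] / [5]
  Insert 4 (step 7): P = [1, 4] / [2, 7] / [5, 8] / [6];  Q = [1, 2] / [3, 6] / [4, 7] / [5]
  Insert 3 (step 8): P = [1, 3] / [2, 4] / [5, 7] / [6, 8];  Q = [1, 2] / [3, 6] / [4, 7] / [5, 8]
Final shape: (2, 2, 2, 2).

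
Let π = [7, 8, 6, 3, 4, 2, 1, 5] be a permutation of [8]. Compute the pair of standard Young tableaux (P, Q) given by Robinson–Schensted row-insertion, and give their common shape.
P = [1, 4, 5] / [2, 8] / [3] / [6] / [7];  Q = [1, 2, 8] / [3, 5] / [4] / [6] / [7];  common shape = (3, 2, 1, 1, 1)

Row-insert the values π_1, π_2, … into P one at a time, bumping the leftmost entry strictly greater than the inserted value down to the next row. The recording tableau Q records, in position (i, j), the step at which that cell was added to P.
  Insert 7 (step 1): P = [7];  Q = [1]
  Insert 8 (step 2): P = [7, 8];  Q = [1, 2]
  Insert 6 (step 3): P = [6, 8] / [7];  Q = [1, 2] / [3]
  Insert 3 (step 4): P = [3, 8] / [6] / [7];  Q = [1, 2] / [3] / [4]
  Insert 4 (step 5): P = [3, 4] / [6, 8] / [7];  Q = [1, 2] / [3, 5] / [4]
  Insert 2 (step 6): P = [2, 4] / [3, 8] / [6] / [7];  Q = [1, 2] / [3, 5] / [4] / [6]
  Insert 1 (step 7): P = [1, 4] / [2, 8] / [3] / [6] / [7];  Q = [1, 2] / [3, 5] / [4] / [6] / [7]
  Insert 5 (step 8): P = [1, 4, 5] / [2, 8] / [3] / [6] / [7];  Q = [1, 2, 8] / [3, 5] / [4] / [6] / [7]
Final shape: (3, 2, 1, 1, 1).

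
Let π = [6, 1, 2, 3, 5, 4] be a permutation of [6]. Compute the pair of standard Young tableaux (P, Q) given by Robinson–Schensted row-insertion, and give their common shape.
P = [1, 2, 3, 4] / [5] / [6];  Q = [1, 3, 4, 5] / [2] / [6];  common shape = (4, 1, 1)

Row-insert the values π_1, π_2, … into P one at a time, bumping the leftmost entry strictly greater than the inserted value down to the next row. The recording tableau Q records, in position (i, j), the step at which that cell was added to P.
  Insert 6 (step 1): P = [6];  Q = [1]
  Insert 1 (step 2): P = [1] / [6];  Q = [1] / [2]
  Insert 2 (step 3): P = [1, 2] / [6];  Q = [1, 3] / [2]
  Insert 3 (step 4): P = [1, 2, 3] / [6];  Q = [1, 3, 4] / [2]
  Insert 5 (step 5): P = [1, 2, 3, 5] / [6];  Q = [1, 3, 4, 5] / [2]
  Insert 4 (step 6): P = [1, 2, 3, 4] / [5] / [6];  Q = [1, 3, 4, 5] / [2] / [6]
Final shape: (4, 1, 1).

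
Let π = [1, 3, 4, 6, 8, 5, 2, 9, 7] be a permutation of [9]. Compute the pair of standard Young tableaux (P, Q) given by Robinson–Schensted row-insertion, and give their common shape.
P = [1, 2, 4, 5, 7, 9] / [3, 8] / [6];  Q = [1, 2, 3, 4, 5, 8] / [6, 9] / [7];  common shape = (6, 2, 1)

Row-insert the values π_1, π_2, … into P one at a time, bumping the leftmost entry strictly greater than the inserted value down to the next row. The recording tableau Q records, in position (i, j), the step at which that cell was added to P.
  Insert 1 (step 1): P = [1];  Q = [1]
  Insert 3 (step 2): P = [1, 3];  Q = [1, 2]
  Insert 4 (step 3): P = [1, 3, 4];  Q = [1, 2, 3]
  Insert 6 (step 4): P = [1, 3, 4, 6];  Q = [1, 2, 3, 4]
  Insert 8 (step 5): P = [1, 3, 4, 6, 8];  Q = [1, 2, 3, 4, 5]
  Insert 5 (step 6): P = [1, 3, 4, 5, 8] / [6];  Q = [1, 2, 3, 4, 5] / [6]
  Insert 2 (step 7): P = [1, 2, 4, 5, 8] / [3] / [6];  Q = [1, 2, 3, 4, 5] / [6] / [7]
  Insert 9 (step 8): P = [1, 2, 4, 5, 8, 9] / [3] / [6];  Q = [1, 2, 3, 4, 5, 8] / [6] / [7]
  Insert 7 (step 9): P = [1, 2, 4, 5, 7, 9] / [3, 8] / [6];  Q = [1, 2, 3, 4, 5, 8] / [6, 9] / [7]
Final shape: (6, 2, 1).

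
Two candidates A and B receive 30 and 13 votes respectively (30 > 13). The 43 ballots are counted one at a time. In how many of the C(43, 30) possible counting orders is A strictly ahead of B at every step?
Strict-lead orderings = 14460614392

Total orderings of the 43 votes with 30 for A: C(43, 30) = 36576848168. By the Bertrand ballot formula (Cycle Lemma / reflection principle), the number of orderings in which A is strictly ahead of B throughout is (p − q)/(p + q) · C(p + q, p) = (30 − 13)/(30 + 13) · 36576848168 = 14460614392.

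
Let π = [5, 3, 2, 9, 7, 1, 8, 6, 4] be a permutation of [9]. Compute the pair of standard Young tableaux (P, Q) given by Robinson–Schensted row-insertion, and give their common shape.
P = [1, 4, 8] / [2, 6] / [3, 7] / [5, 9];  Q = [1, 4, 7] / [2, 5] / [3, 8] / [6, 9];  common shape = (3, 2, 2, 2)

Row-insert the values π_1, π_2, … into P one at a time, bumping the leftmost entry strictly greater than the inserted value down to the next row. The recording tableau Q records, in position (i, j), the step at which that cell was added to P.
  Insert 5 (step 1): P = [5];  Q = [1]
  Insert 3 (step 2): P = [3] / [5];  Q = [1] / [2]
  Insert 2 (step 3): P = [2] / [3] / [5];  Q = [1] / [2] / [3]
  Insert 9 (step 4): P = [2, 9] / [3] / [5];  Q = [1, 4] / [2] / [3]
  Insert 7 (step 5): P = [2, 7] / [3, 9] / [5];  Q = [1, 4] / [2, 5] / [3]
  Insert 1 (step 6): P = [1, 7] / [2, 9] / [3] / [5];  Q = [1, 4] / [2, 5] / [3] / [6]
  Insert 8 (step 7): P = [1, 7, 8] / [2, 9] / [3] / [5];  Q = [1, 4, 7] / [2, 5] / [3] / [6]
  Insert 6 (step 8): P = [1, 6, 8] / [2, 7] / [3, 9] / [5];  Q = [1, 4, 7] / [2, 5] / [3, 8] / [6]
  Insert 4 (step 9): P = [1, 4, 8] / [2, 6] / [3, 7] / [5, 9];  Q = [1, 4, 7] / [2, 5] / [3, 8] / [6, 9]
Final shape: (3, 2, 2, 2).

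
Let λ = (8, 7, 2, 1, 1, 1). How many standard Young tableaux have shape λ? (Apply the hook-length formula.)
# SYT of shape (8, 7, 2, 1, 1, 1) = 29767680

Hook-length formula: f^λ = n! / Π hook(c), product over all cells c of the Young diagram. For λ = (8, 7, 2, 1, 1, 1), n = 20 boxes. Hook lengths by row (left-to-right, top-to-bottom): [13, 9, 7, 6, 5, 4, 3, 1]; [11, 7, 5, 4, 3, 2, 1]; [5, 1]; [3]; [2]; [1]. Product of hooks = 81729648000. So f^λ = 20! / 81729648000 = 2432902008176640000 / 81729648000 = 29767680.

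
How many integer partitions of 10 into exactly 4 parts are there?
p(10, 4 parts) = 9

Partitions of n into exactly k parts ↔ partitions of n − k into at most k parts (subtract 1 from each part). For n = 10, k = 4, the partitions are: 7+1+1+1, 6+2+1+1, 5+3+1+1, 5+2+2+1, 4+4+1+1, 4+3+2+1, 4+2+2+2, 3+3+3+1, 3+3+2+2. Count = 9.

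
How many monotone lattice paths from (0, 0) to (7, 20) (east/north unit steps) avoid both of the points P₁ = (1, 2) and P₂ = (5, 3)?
Number of paths = 477231

Inclusion–exclusion. Total paths: C(27, 7) = 888030. Through P₁: C(3, 1)·C(24, 6) = 403788. Through P₂: C(8, 5)·C(19, 2) = 9576. Since P₁ is strictly southwest of P₂, a monotone path through both must visit P₁ then P₂; paths through both = C(3, 1)·C(5, 4)·C(19, 2) = 2565. Avoid both = 888030 − 403788 − 9576 + 2565 = 477231.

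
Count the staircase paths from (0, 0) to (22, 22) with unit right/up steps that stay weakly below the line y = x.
C_22 = 91482563640

These NE paths below the diagonal are counted by the Catalan number C_n = (1/(n + 1)) · C(2n, n). For n = 22: C_22 = (1/23) · C(44, 22) = 2104098963720/23 = 91482563640.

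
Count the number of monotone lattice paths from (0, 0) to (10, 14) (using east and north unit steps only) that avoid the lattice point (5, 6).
Number of paths = 1366662

Total paths from (0, 0) to (10, 14): C(24, 10) = 1961256. Paths through (5, 6): (paths (0, 0) → (5, 6)) × (paths (5, 6) → (10, 14)) = C(11, 5) · C(13, 5) = 462 · 1287 = 594594. Avoidance count = 1961256 − 594594 = 1366662.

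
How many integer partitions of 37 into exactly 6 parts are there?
p(37, 6 parts) = 1360

Partitions of n into exactly k parts are in bijection with partitions of n − k into at most k parts (subtract 1 from each part). So p(37, exactly 6) = p(31, parts ≤ 6). Computing via the recurrence p(m, j) = p(m, j−1) + p(m−j, j) gives 1360.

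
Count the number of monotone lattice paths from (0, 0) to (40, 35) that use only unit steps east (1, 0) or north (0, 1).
Number of paths = 2942618815403661578310

A monotone lattice path from (0, 0) to (40, 35) consists of 40 east steps and 35 north steps in some order, so it is determined by which 40 of the 75 steps are east. The count is C(75, 40) = 2942618815403661578310.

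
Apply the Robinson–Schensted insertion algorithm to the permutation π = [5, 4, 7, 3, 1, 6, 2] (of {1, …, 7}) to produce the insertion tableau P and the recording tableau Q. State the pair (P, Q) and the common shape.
P = [1, 2] / [3, 6] / [4, 7] / [5];  Q = [1, 3] / [2, 6] / [4, 7] / [5];  common shape = (2, 2, 2, 1)

Row-insert the values π_1, π_2, … into P one at a time, bumping the leftmost entry strictly greater than the inserted value down to the next row. The recording tableau Q records, in position (i, j), the step at which that cell was added to P.
  Insert 5 (step 1): P = [5];  Q = [1]
  Insert 4 (step 2): P = [4] / [5];  Q = [1] / [2]
  Insert 7 (step 3): P = [4, 7] / [5];  Q = [1, 3] / [2]
  Insert 3 (step 4): P = [3, 7] / [4] / [5];  Q = [1, 3] / [2] / [4]
  Insert 1 (step 5): P = [1, 7] / [3] / [4] / [5];  Q = [1, 3] / [2] / [4] / [5]
  Insert 6 (step 6): P = [1, 6] / [3, 7] / [4] / [5];  Q = [1, 3] / [2, 6] / [4] / [5]
  Insert 2 (step 7): P = [1, 2] / [3, 6] / [4, 7] / [5];  Q = [1, 3] / [2, 6] / [4, 7] / [5]
Final shape: (2, 2, 2, 1).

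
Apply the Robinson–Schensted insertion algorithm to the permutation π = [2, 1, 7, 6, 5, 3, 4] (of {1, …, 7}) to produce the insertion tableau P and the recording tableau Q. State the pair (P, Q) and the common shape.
P = [1, 3, 4] / [2, 5] / [6] / [7];  Q = [1, 3, 7] / [2, 4] / [5] / [6];  common shape = (3, 2, 1, 1)

Row-insert the values π_1, π_2, … into P one at a time, bumping the leftmost entry strictly greater than the inserted value down to the next row. The recording tableau Q records, in position (i, j), the step at which that cell was added to P.
  Insert 2 (step 1): P = [2];  Q = [1]
  Insert 1 (step 2): P = [1] / [2];  Q = [1] / [2]
  Insert 7 (step 3): P = [1, 7] / [2];  Q = [1, 3] / [2]
  Insert 6 (step 4): P = [1, 6] / [2, 7];  Q = [1, 3] / [2, 4]
  Insert 5 (step 5): P = [1, 5] / [2, 6] / [7];  Q = [1, 3] / [2, 4] / [5]
  Insert 3 (step 6): P = [1, 3] / [2, 5] / [6] / [7];  Q = [1, 3] / [2, 4] / [5] / [6]
  Insert 4 (step 7): P = [1, 3, 4] / [2, 5] / [6] / [7];  Q = [1, 3, 7] / [2, 4] / [5] / [6]
Final shape: (3, 2, 1, 1).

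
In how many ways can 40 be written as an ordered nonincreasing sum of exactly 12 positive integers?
p(40, 12 parts) = 3036

Partitions of n into exactly k parts are in bijection with partitions of n − k into at most k parts (subtract 1 from each part). So p(40, exactly 12) = p(28, parts ≤ 12). Computing via the recurrence p(m, j) = p(m, j−1) + p(m−j, j) gives 3036.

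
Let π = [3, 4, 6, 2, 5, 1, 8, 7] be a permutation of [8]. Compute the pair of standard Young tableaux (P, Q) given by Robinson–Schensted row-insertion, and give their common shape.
P = [1, 4, 5, 7] / [2, 6, 8] / [3];  Q = [1, 2, 3, 7] / [4, 5, 8] / [6];  common shape = (4, 3, 1)

Row-insert the values π_1, π_2, … into P one at a time, bumping the leftmost entry strictly greater than the inserted value down to the next row. The recording tableau Q records, in position (i, j), the step at which that cell was added to P.
  Insert 3 (step 1): P = [3];  Q = [1]
  Insert 4 (step 2): P = [3, 4];  Q = [1, 2]
  Insert 6 (step 3): P = [3, 4, 6];  Q = [1, 2, 3]
  Insert 2 (step 4): P = [2, 4, 6] / [3];  Q = [1, 2, 3] / [4]
  Insert 5 (step 5): P = [2, 4, 5] / [3, 6];  Q = [1, 2, 3] / [4, 5]
  Insert 1 (step 6): P = [1, 4, 5] / [2, 6] / [3];  Q = [1, 2, 3] / [4, 5] / [6]
  Insert 8 (step 7): P = [1, 4, 5, 8] / [2, 6] / [3];  Q = [1, 2, 3, 7] / [4, 5] / [6]
  Insert 7 (step 8): P = [1, 4, 5, 7] / [2, 6, 8] / [3];  Q = [1, 2, 3, 7] / [4, 5, 8] / [6]
Final shape: (4, 3, 1).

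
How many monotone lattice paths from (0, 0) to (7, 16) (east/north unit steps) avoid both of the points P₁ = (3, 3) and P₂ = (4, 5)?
Number of paths = 173533

Inclusion–exclusion. Total paths: C(23, 7) = 245157. Through P₁: C(6, 3)·C(17, 4) = 47600. Through P₂: C(9, 4)·C(14, 3) = 45864. Since P₁ is strictly southwest of P₂, a monotone path through both must visit P₁ then P₂; paths through both = C(6, 3)·C(3, 1)·C(14, 3) = 21840. Avoid both = 245157 − 47600 − 45864 + 21840 = 173533.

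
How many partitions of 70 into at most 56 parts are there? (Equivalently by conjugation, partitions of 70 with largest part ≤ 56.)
p(70, parts ≤ 56) = 4087595

Use the recurrence p(n, m) = p(n, m−1) + p(n−m, m): either the largest part is < m (count p(n, m−1)) or the largest part is exactly m (remove one copy of m, count p(n−m, m)). With p(0, ·) = 1 this gives p(70, parts ≤ 56) = 4087595. (By conjugating Young diagrams, this also counts partitions of 70 into at most 56 parts.)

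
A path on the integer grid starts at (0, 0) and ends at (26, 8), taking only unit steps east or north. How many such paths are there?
Number of paths = 18156204

A monotone lattice path from (0, 0) to (26, 8) consists of 26 east steps and 8 north steps in some order, so it is determined by which 26 of the 34 steps are east. The count is C(34, 26) = 18156204.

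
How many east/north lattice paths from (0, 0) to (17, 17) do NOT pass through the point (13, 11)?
Number of paths = 1809415980

Total paths from (0, 0) to (17, 17): C(34, 17) = 2333606220. Paths through (13, 11): (paths (0, 0) → (13, 11)) × (paths (13, 11) → (17, 17)) = C(24, 13) · C(10, 4) = 2496144 · 210 = 524190240. Avoidance count = 2333606220 − 524190240 = 1809415980.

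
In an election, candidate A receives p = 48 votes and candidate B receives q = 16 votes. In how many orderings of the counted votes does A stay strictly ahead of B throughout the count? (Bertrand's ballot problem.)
Strict-lead orderings = 244263468539790

Total orderings of the 64 votes with 48 for A: C(64, 48) = 488526937079580. By the Bertrand ballot formula (Cycle Lemma / reflection principle), the number of orderings in which A is strictly ahead of B throughout is (p − q)/(p + q) · C(p + q, p) = (48 − 16)/(48 + 16) · 488526937079580 = 244263468539790.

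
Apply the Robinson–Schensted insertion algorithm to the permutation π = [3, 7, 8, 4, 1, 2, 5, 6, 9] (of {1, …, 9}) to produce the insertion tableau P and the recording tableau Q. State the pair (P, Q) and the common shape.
P = [1, 2, 5, 6, 9] / [3, 4, 8] / [7];  Q = [1, 2, 3, 8, 9] / [4, 6, 7] / [5];  common shape = (5, 3, 1)

Row-insert the values π_1, π_2, … into P one at a time, bumping the leftmost entry strictly greater than the inserted value down to the next row. The recording tableau Q records, in position (i, j), the step at which that cell was added to P.
  Insert 3 (step 1): P = [3];  Q = [1]
  Insert 7 (step 2): P = [3, 7];  Q = [1, 2]
  Insert 8 (step 3): P = [3, 7, 8];  Q = [1, 2, 3]
  Insert 4 (step 4): P = [3, 4, 8] / [7];  Q = [1, 2, 3] / [4]
  Insert 1 (step 5): P = [1, 4, 8] / [3] / [7];  Q = [1, 2, 3] / [4] / [5]
  Insert 2 (step 6): P = [1, 2, 8] / [3, 4] / [7];  Q = [1, 2, 3] / [4, 6] / [5]
  Insert 5 (step 7): P = [1, 2, 5] / [3, 4, 8] / [7];  Q = [1, 2, 3] / [4, 6, 7] / [5]
  Insert 6 (step 8): P = [1, 2, 5, 6] / [3, 4, 8] / [7];  Q = [1, 2, 3, 8] / [4, 6, 7] / [5]
  Insert 9 (step 9): P = [1, 2, 5, 6, 9] / [3, 4, 8] / [7];  Q = [1, 2, 3, 8, 9] / [4, 6, 7] / [5]
Final shape: (5, 3, 1).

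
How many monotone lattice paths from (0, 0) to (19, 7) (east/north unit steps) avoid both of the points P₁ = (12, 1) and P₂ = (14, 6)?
Number of paths = 404570

Inclusion–exclusion. Total paths: C(26, 19) = 657800. Through P₁: C(13, 12)·C(13, 7) = 22308. Through P₂: C(20, 14)·C(6, 5) = 232560. Since P₁ is strictly southwest of P₂, a monotone path through both must visit P₁ then P₂; paths through both = C(13, 12)·C(7, 2)·C(6, 5) = 1638. Avoid both = 657800 − 22308 − 232560 + 1638 = 404570.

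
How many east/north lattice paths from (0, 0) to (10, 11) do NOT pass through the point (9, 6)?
Number of paths = 322686

Total paths from (0, 0) to (10, 11): C(21, 10) = 352716. Paths through (9, 6): (paths (0, 0) → (9, 6)) × (paths (9, 6) → (10, 11)) = C(15, 9) · C(6, 1) = 5005 · 6 = 30030. Avoidance count = 352716 − 30030 = 322686.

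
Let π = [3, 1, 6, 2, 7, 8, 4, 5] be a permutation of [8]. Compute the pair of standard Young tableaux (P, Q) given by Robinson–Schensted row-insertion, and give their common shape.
P = [1, 2, 4, 5] / [3, 6, 7, 8];  Q = [1, 3, 5, 6] / [2, 4, 7, 8];  common shape = (4, 4)

Row-insert the values π_1, π_2, … into P one at a time, bumping the leftmost entry strictly greater than the inserted value down to the next row. The recording tableau Q records, in position (i, j), the step at which that cell was added to P.
  Insert 3 (step 1): P = [3];  Q = [1]
  Insert 1 (step 2): P = [1] / [3];  Q = [1] / [2]
  Insert 6 (step 3): P = [1, 6] / [3];  Q = [1, 3] / [2]
  Insert 2 (step 4): P = [1, 2] / [3, 6];  Q = [1, 3] / [2, 4]
  Insert 7 (step 5): P = [1, 2, 7] / [3, 6];  Q = [1, 3, 5] / [2, 4]
  Insert 8 (step 6): P = [1, 2, 7, 8] / [3, 6];  Q = [1, 3, 5, 6] / [2, 4]
  Insert 4 (step 7): P = [1, 2, 4, 8] / [3, 6, 7];  Q = [1, 3, 5, 6] / [2, 4, 7]
  Insert 5 (step 8): P = [1, 2, 4, 5] / [3, 6, 7, 8];  Q = [1, 3, 5, 6] / [2, 4, 7, 8]
Final shape: (4, 4).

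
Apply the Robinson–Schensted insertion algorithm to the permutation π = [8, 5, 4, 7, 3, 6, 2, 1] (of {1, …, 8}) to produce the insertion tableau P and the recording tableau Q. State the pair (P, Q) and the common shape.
P = [1, 6] / [2, 7] / [3] / [4] / [5] / [8];  Q = [1, 4] / [2, 6] / [3] / [5] / [7] / [8];  common shape = (2, 2, 1, 1, 1, 1)

Row-insert the values π_1, π_2, … into P one at a time, bumping the leftmost entry strictly greater than the inserted value down to the next row. The recording tableau Q records, in position (i, j), the step at which that cell was added to P.
  Insert 8 (step 1): P = [8];  Q = [1]
  Insert 5 (step 2): P = [5] / [8];  Q = [1] / [2]
  Insert 4 (step 3): P = [4] / [5] / [8];  Q = [1] / [2] / [3]
  Insert 7 (step 4): P = [4, 7] / [5] / [8];  Q = [1, 4] / [2] / [3]
  Insert 3 (step 5): P = [3, 7] / [4] / [5] / [8];  Q = [1, 4] / [2] / [3] / [5]
  Insert 6 (step 6): P = [3, 6] / [4, 7] / [5] / [8];  Q = [1, 4] / [2, 6] / [3] / [5]
  Insert 2 (step 7): P = [2, 6] / [3, 7] / [4] / [5] / [8];  Q = [1, 4] / [2, 6] / [3] / [5] / [7]
  Insert 1 (step 8): P = [1, 6] / [2, 7] / [3] / [4] / [5] / [8];  Q = [1, 4] / [2, 6] / [3] / [5] / [7] / [8]
Final shape: (2, 2, 1, 1, 1, 1).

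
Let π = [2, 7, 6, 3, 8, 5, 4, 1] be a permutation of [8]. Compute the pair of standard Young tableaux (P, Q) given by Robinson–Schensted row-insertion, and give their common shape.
P = [1, 3, 4] / [2, 8] / [5] / [6] / [7];  Q = [1, 2, 5] / [3, 6] / [4] / [7] / [8];  common shape = (3, 2, 1, 1, 1)

Row-insert the values π_1, π_2, … into P one at a time, bumping the leftmost entry strictly greater than the inserted value down to the next row. The recording tableau Q records, in position (i, j), the step at which that cell was added to P.
  Insert 2 (step 1): P = [2];  Q = [1]
  Insert 7 (step 2): P = [2, 7];  Q = [1, 2]
  Insert 6 (step 3): P = [2, 6] / [7];  Q = [1, 2] / [3]
  Insert 3 (step 4): P = [2, 3] / [6] / [7];  Q = [1, 2] / [3] / [4]
  Insert 8 (step 5): P = [2, 3, 8] / [6] / [7];  Q = [1, 2, 5] / [3] / [4]
  Insert 5 (step 6): P = [2, 3, 5] / [6, 8] / [7];  Q = [1, 2, 5] / [3, 6] / [4]
  Insert 4 (step 7): P = [2, 3, 4] / [5, 8] / [6] / [7];  Q = [1, 2, 5] / [3, 6] / [4] / [7]
  Insert 1 (step 8): P = [1, 3, 4] / [2, 8] / [5] / [6] / [7];  Q = [1, 2, 5] / [3, 6] / [4] / [7] / [8]
Final shape: (3, 2, 1, 1, 1).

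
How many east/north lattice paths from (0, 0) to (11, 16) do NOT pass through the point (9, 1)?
Number of paths = 13036535

Total paths from (0, 0) to (11, 16): C(27, 11) = 13037895. Paths through (9, 1): (paths (0, 0) → (9, 1)) × (paths (9, 1) → (11, 16)) = C(10, 9) · C(17, 2) = 10 · 136 = 1360. Avoidance count = 13037895 − 1360 = 13036535.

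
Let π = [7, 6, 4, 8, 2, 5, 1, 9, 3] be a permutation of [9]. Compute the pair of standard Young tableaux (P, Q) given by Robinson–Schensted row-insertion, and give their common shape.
P = [1, 3, 9] / [2, 5] / [4, 8] / [6] / [7];  Q = [1, 4, 8] / [2, 6] / [3, 9] / [5] / [7];  common shape = (3, 2, 2, 1, 1)

Row-insert the values π_1, π_2, … into P one at a time, bumping the leftmost entry strictly greater than the inserted value down to the next row. The recording tableau Q records, in position (i, j), the step at which that cell was added to P.
  Insert 7 (step 1): P = [7];  Q = [1]
  Insert 6 (step 2): P = [6] / [7];  Q = [1] / [2]
  Insert 4 (step 3): P = [4] / [6] / [7];  Q = [1] / [2] / [3]
  Insert 8 (step 4): P = [4, 8] / [6] / [7];  Q = [1, 4] / [2] / [3]
  Insert 2 (step 5): P = [2, 8] / [4] / [6] / [7];  Q = [1, 4] / [2] / [3] / [5]
  Insert 5 (step 6): P = [2, 5] / [4, 8] / [6] / [7];  Q = [1, 4] / [2, 6] / [3] / [5]
  Insert 1 (step 7): P = [1, 5] / [2, 8] / [4] / [6] / [7];  Q = [1, 4] / [2, 6] / [3] / [5] / [7]
  Insert 9 (step 8): P = [1, 5, 9] / [2, 8] / [4] / [6] / [7];  Q = [1, 4, 8] / [2, 6] / [3] / [5] / [7]
  Insert 3 (step 9): P = [1, 3, 9] / [2, 5] / [4, 8] / [6] / [7];  Q = [1, 4, 8] / [2, 6] / [3, 9] / [5] / [7]
Final shape: (3, 2, 2, 1, 1).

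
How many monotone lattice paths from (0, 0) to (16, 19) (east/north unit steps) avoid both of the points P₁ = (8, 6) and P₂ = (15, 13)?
Number of paths = 3258897432

Inclusion–exclusion. Total paths: C(35, 16) = 4059928950. Through P₁: C(14, 8)·C(21, 8) = 611080470. Through P₂: C(28, 15)·C(7, 1) = 262095120. Since P₁ is strictly southwest of P₂, a monotone path through both must visit P₁ then P₂; paths through both = C(14, 8)·C(14, 7)·C(7, 1) = 72144072. Avoid both = 4059928950 − 611080470 − 262095120 + 72144072 = 3258897432.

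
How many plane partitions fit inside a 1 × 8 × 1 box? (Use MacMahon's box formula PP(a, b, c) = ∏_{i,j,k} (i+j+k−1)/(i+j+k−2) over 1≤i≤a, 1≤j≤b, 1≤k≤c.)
PP(1, 8, 1) = 9

Evaluate the triple product over i = 1..1, j = 1..8, k = 1..1. The factors are (2/1) · (3/2) · (4/3) · (5/4) · (6/5) · (7/6) · (8/7) · (9/8). The numerators and denominators telescope so the product is an integer; carrying out the multiplication exactly gives PP(1, 8, 1) = 9.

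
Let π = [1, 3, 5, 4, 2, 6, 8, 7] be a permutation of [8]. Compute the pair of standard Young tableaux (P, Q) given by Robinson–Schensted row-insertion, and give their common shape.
P = [1, 2, 4, 6, 7] / [3, 8] / [5];  Q = [1, 2, 3, 6, 7] / [4, 8] / [5];  common shape = (5, 2, 1)

Row-insert the values π_1, π_2, … into P one at a time, bumping the leftmost entry strictly greater than the inserted value down to the next row. The recording tableau Q records, in position (i, j), the step at which that cell was added to P.
  Insert 1 (step 1): P = [1];  Q = [1]
  Insert 3 (step 2): P = [1, 3];  Q = [1, 2]
  Insert 5 (step 3): P = [1, 3, 5];  Q = [1, 2, 3]
  Insert 4 (step 4): P = [1, 3, 4] / [5];  Q = [1, 2, 3] / [4]
  Insert 2 (step 5): P = [1, 2, 4] / [3] / [5];  Q = [1, 2, 3] / [4] / [5]
  Insert 6 (step 6): P = [1, 2, 4, 6] / [3] / [5];  Q = [1, 2, 3, 6] / [4] / [5]
  Insert 8 (step 7): P = [1, 2, 4, 6, 8] / [3] / [5];  Q = [1, 2, 3, 6, 7] / [4] / [5]
  Insert 7 (step 8): P = [1, 2, 4, 6, 7] / [3, 8] / [5];  Q = [1, 2, 3, 6, 7] / [4, 8] / [5]
Final shape: (5, 2, 1).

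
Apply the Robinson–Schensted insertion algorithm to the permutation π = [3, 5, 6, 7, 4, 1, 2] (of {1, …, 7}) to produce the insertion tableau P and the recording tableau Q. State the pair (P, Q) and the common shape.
P = [1, 2, 6, 7] / [3, 4] / [5];  Q = [1, 2, 3, 4] / [5, 7] / [6];  common shape = (4, 2, 1)

Row-insert the values π_1, π_2, … into P one at a time, bumping the leftmost entry strictly greater than the inserted value down to the next row. The recording tableau Q records, in position (i, j), the step at which that cell was added to P.
  Insert 3 (step 1): P = [3];  Q = [1]
  Insert 5 (step 2): P = [3, 5];  Q = [1, 2]
  Insert 6 (step 3): P = [3, 5, 6];  Q = [1, 2, 3]
  Insert 7 (step 4): P = [3, 5, 6, 7];  Q = [1, 2, 3, 4]
  Insert 4 (step 5): P = [3, 4, 6, 7] / [5];  Q = [1, 2, 3, 4] / [5]
  Insert 1 (step 6): P = [1, 4, 6, 7] / [3] / [5];  Q = [1, 2, 3, 4] / [5] / [6]
  Insert 2 (step 7): P = [1, 2, 6, 7] / [3, 4] / [5];  Q = [1, 2, 3, 4] / [5, 7] / [6]
Final shape: (4, 2, 1).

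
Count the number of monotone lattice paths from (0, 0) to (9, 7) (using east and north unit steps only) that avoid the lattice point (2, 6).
Number of paths = 11216

Total paths from (0, 0) to (9, 7): C(16, 9) = 11440. Paths through (2, 6): (paths (0, 0) → (2, 6)) × (paths (2, 6) → (9, 7)) = C(8, 2) · C(8, 7) = 28 · 8 = 224. Avoidance count = 11440 − 224 = 11216.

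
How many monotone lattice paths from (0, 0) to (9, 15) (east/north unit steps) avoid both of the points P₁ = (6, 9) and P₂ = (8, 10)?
Number of paths = 714626

Inclusion–exclusion. Total paths: C(24, 9) = 1307504. Through P₁: C(15, 6)·C(9, 3) = 420420. Through P₂: C(18, 8)·C(6, 1) = 262548. Since P₁ is strictly southwest of P₂, a monotone path through both must visit P₁ then P₂; paths through both = C(15, 6)·C(3, 2)·C(6, 1) = 90090. Avoid both = 1307504 − 420420 − 262548 + 90090 = 714626.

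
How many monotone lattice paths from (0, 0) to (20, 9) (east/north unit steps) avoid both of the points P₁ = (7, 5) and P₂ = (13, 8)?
Number of paths = 7034349

Inclusion–exclusion. Total paths: C(29, 20) = 10015005. Through P₁: C(12, 7)·C(17, 13) = 1884960. Through P₂: C(21, 13)·C(8, 7) = 1627920. Since P₁ is strictly southwest of P₂, a monotone path through both must visit P₁ then P₂; paths through both = C(12, 7)·C(9, 6)·C(8, 7) = 532224. Avoid both = 10015005 − 1884960 − 1627920 + 532224 = 7034349.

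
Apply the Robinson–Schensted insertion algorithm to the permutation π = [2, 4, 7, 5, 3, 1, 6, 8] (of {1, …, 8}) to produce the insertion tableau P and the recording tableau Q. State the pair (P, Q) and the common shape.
P = [1, 3, 5, 6, 8] / [2] / [4] / [7];  Q = [1, 2, 3, 7, 8] / [4] / [5] / [6];  common shape = (5, 1, 1, 1)

Row-insert the values π_1, π_2, … into P one at a time, bumping the leftmost entry strictly greater than the inserted value down to the next row. The recording tableau Q records, in position (i, j), the step at which that cell was added to P.
  Insert 2 (step 1): P = [2];  Q = [1]
  Insert 4 (step 2): P = [2, 4];  Q = [1, 2]
  Insert 7 (step 3): P = [2, 4, 7];  Q = [1, 2, 3]
  Insert 5 (step 4): P = [2, 4, 5] / [7];  Q = [1, 2, 3] / [4]
  Insert 3 (step 5): P = [2, 3, 5] / [4] / [7];  Q = [1, 2, 3] / [4] / [5]
  Insert 1 (step 6): P = [1, 3, 5] / [2] / [4] / [7];  Q = [1, 2, 3] / [4] / [5] / [6]
  Insert 6 (step 7): P = [1, 3, 5, 6] / [2] / [4] / [7];  Q = [1, 2, 3, 7] / [4] / [5] / [6]
  Insert 8 (step 8): P = [1, 3, 5, 6, 8] / [2] / [4] / [7];  Q = [1, 2, 3, 7, 8] / [4] / [5] / [6]
Final shape: (5, 1, 1, 1).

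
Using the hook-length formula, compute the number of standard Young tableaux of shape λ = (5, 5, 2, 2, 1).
# SYT of shape (5, 5, 2, 2, 1) = 125125

Hook-length formula: f^λ = n! / Π hook(c), product over all cells c of the Young diagram. For λ = (5, 5, 2, 2, 1), n = 15 boxes. Hook lengths by row (left-to-right, top-to-bottom): [9, 7, 4, 3, 2]; [8, 6, 3, 2, 1]; [4, 2]; [3, 1]; [1]. Product of hooks = 10450944. So f^λ = 15! / 10450944 = 1307674368000 / 10450944 = 125125.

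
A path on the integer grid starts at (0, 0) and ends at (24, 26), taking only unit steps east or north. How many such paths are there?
Number of paths = 121548660036300

A monotone lattice path from (0, 0) to (24, 26) consists of 24 east steps and 26 north steps in some order, so it is determined by which 24 of the 50 steps are east. The count is C(50, 24) = 121548660036300.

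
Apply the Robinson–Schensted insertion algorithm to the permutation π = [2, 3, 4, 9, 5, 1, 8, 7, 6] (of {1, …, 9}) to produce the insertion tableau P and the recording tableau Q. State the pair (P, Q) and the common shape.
P = [1, 3, 4, 5, 6] / [2, 7] / [8] / [9];  Q = [1, 2, 3, 4, 7] / [5, 8] / [6] / [9];  common shape = (5, 2, 1, 1)

Row-insert the values π_1, π_2, … into P one at a time, bumping the leftmost entry strictly greater than the inserted value down to the next row. The recording tableau Q records, in position (i, j), the step at which that cell was added to P.
  Insert 2 (step 1): P = [2];  Q = [1]
  Insert 3 (step 2): P = [2, 3];  Q = [1, 2]
  Insert 4 (step 3): P = [2, 3, 4];  Q = [1, 2, 3]
  Insert 9 (step 4): P = [2, 3, 4, 9];  Q = [1, 2, 3, 4]
  Insert 5 (step 5): P = [2, 3, 4, 5] / [9];  Q = [1, 2, 3, 4] / [5]
  Insert 1 (step 6): P = [1, 3, 4, 5] / [2] / [9];  Q = [1, 2, 3, 4] / [5] / [6]
  Insert 8 (step 7): P = [1, 3, 4, 5, 8] / [2] / [9];  Q = [1, 2, 3, 4, 7] / [5] / [6]
  Insert 7 (step 8): P = [1, 3, 4, 5, 7] / [2, 8] / [9];  Q = [1, 2, 3, 4, 7] / [5, 8] / [6]
  Insert 6 (step 9): P = [1, 3, 4, 5, 6] / [2, 7] / [8] / [9];  Q = [1, 2, 3, 4, 7] / [5, 8] / [6] / [9]
Final shape: (5, 2, 1, 1).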